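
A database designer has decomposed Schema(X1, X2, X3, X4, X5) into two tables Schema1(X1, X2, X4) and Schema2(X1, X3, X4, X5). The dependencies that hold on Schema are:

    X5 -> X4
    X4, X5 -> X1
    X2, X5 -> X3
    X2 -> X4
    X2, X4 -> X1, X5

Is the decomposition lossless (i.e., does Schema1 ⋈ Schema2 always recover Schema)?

No

Common attributes: Schema1 ∩ Schema2 = {X1, X4}.
No dependency enlarges {X1, X4}, so (X1, X4)⁺ = {X1, X4}.
The closure contains neither all of Schema1 = {X1, X2, X4} nor all of Schema2 = {X1, X3, X4, X5}, so the common attributes are not a superkey of either fragment. The join is lossy.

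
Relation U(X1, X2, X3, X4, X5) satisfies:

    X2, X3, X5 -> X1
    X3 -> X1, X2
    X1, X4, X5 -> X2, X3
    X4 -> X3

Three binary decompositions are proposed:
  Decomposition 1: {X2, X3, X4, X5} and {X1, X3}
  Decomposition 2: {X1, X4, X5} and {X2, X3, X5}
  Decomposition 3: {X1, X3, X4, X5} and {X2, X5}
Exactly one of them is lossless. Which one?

Decomposition 1: common = {X3}, closure = {X1, X2, X3} → lossless.
Decomposition 2: common = {X5}, closure = {X5} → lossy.
Decomposition 3: common = {X5}, closure = {X5} → lossy.

Decomposition 1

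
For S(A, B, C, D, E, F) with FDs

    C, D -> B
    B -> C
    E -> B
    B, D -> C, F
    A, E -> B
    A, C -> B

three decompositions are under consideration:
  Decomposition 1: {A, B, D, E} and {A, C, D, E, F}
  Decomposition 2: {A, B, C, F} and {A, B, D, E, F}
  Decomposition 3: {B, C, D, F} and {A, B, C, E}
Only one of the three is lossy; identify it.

Decomposition 1: common = {A, D, E}, closure = {A, B, C, D, E, F} → lossless.
Decomposition 2: common = {A, B, F}, closure = {A, B, C, F} → lossless.
Decomposition 3: common = {B, C}, closure = {B, C} → lossy.

Decomposition 3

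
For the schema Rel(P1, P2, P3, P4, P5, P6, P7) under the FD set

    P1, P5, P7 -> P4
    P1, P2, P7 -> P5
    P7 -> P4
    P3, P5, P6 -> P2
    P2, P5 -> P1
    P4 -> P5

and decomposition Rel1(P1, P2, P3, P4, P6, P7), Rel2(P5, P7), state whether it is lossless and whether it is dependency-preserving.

lossless but not dependency-preserving

Lossless test: (P7)⁺ = {P4, P5, P7}, which contains all of one fragment — lossless.
Dependency preservation: the restricted closure of {P3, P5, P6} across the fragments never reaches {P2}, so P3, P5, P6 → P2 cannot be enforced without a join — not preserved.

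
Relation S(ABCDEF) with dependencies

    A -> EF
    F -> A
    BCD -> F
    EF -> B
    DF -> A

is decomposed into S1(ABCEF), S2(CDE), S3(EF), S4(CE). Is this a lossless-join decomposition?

Chase test. Columns are ABCDEF; row i has aⱼ where attribute j ∈ Si, else bᵢⱼ.
Initial tableau (one row per fragment):
  row 1: a1 a2 a3 b14 a5 a6
  row 2: b21 b22 a3 a4 a5 b26
  row 3: b31 b32 b33 b34 a5 a6
  row 4: b41 b42 a3 b44 a5 b46
Rows 1 and 3 agree on F; apply F→A and equate their A entries.
Rows 1 and 3 agree on EF; apply EF→B and equate their B entries.
No row becomes fully distinguished — the join is lossy.

No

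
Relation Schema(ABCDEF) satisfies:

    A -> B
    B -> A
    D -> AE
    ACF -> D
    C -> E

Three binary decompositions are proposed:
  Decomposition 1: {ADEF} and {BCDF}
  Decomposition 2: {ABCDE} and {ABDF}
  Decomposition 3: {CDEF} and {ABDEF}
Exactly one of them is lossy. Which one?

Decomposition 1: common = {DF}, closure = {ABDEF} → lossless.
Decomposition 2: common = {ABD}, closure = {ABDE} → lossy.
Decomposition 3: common = {DEF}, closure = {ABDEF} → lossless.

Decomposition 2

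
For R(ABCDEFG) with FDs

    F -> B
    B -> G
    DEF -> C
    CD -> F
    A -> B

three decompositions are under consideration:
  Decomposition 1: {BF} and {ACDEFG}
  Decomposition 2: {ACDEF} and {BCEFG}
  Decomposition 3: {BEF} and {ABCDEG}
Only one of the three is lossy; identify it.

Decomposition 1: common = {F}, closure = {BFG} → lossless.
Decomposition 2: common = {CEF}, closure = {BCEFG} → lossless.
Decomposition 3: common = {BE}, closure = {BEG} → lossy.

Decomposition 3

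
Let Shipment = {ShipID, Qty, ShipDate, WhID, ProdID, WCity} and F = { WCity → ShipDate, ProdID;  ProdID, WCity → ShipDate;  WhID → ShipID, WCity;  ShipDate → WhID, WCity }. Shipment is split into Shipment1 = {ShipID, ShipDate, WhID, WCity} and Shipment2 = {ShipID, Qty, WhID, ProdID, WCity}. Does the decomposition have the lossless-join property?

Yes

Common attributes: Shipment1 ∩ Shipment2 = {ShipID, WhID, WCity}.
Closure of {ShipID, WhID, WCity}: WCity → ShipDate, ProdID applies, adding ShipDate, ProdID. So (ShipID, WhID, WCity)⁺ = {ShipID, ShipDate, WhID, ProdID, WCity}.
This closure contains every attribute of Shipment1, so Shipment1 ∩ Shipment2 → Shipment1. The join is lossless.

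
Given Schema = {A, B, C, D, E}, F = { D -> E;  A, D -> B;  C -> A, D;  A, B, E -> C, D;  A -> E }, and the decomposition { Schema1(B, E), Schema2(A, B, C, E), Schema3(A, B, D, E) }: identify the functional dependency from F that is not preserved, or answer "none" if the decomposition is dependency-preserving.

D → E lies within Schema3.
A, D → B lies within Schema3.
C → A, D: restricted closure across fragments reaches A, D.
A, B, E → C, D: restricted closure across fragments reaches C, D.
A → E lies within Schema2.
Every dependency is enforceable on the fragments, so the decomposition is dependency-preserving.

none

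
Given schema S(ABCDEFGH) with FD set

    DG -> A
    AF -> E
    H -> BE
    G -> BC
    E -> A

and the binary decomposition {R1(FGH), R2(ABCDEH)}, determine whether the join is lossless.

No

Common attributes: R1 ∩ R2 = {H}.
Closure of {H}: H → BE applies, adding BE; E → A applies, adding A. So (H)⁺ = {ABEH}.
The closure contains neither all of R1 = {FGH} nor all of R2 = {ABCDEH}, so the common attributes are not a superkey of either fragment. The join is lossy.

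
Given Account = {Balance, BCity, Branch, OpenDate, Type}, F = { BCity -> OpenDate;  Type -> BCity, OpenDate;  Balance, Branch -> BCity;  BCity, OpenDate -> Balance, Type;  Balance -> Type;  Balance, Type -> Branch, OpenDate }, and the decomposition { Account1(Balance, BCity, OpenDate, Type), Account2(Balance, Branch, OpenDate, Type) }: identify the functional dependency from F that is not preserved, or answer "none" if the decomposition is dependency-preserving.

none

BCity → OpenDate lies within Account1.
Type → BCity, OpenDate lies within Account1.
Balance, Branch → BCity: restricted closure across fragments reaches BCity.
BCity, OpenDate → Balance, Type lies within Account1.
Balance → Type lies within Account1.
Balance, Type → Branch, OpenDate lies within Account2.
Every dependency is enforceable on the fragments, so the decomposition is dependency-preserving.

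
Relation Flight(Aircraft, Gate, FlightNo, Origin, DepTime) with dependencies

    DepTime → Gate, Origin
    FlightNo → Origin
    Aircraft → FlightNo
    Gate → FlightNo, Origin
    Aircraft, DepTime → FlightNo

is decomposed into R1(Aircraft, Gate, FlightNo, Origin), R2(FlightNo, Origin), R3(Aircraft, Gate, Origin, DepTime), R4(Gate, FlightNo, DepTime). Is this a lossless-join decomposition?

Chase test. Columns are Aircraft, Gate, FlightNo, Origin, DepTime; row i has aⱼ where attribute j ∈ Ri, else bᵢⱼ.
Initial tableau (one row per fragment):
  row 1: a1 a2 a3 a4 b15
  row 2: b21 b22 a3 a4 b25
  row 3: a1 a2 b33 a4 a5
  row 4: b41 a2 a3 b44 a5
Rows 3 and 4 agree on DepTime; apply DepTime→Gate, Origin and equate their Gate, Origin entries.
Rows 1 and 3 agree on Aircraft; apply Aircraft→FlightNo and equate their FlightNo entries.
Row 3 is now all distinguished symbols — the join is lossless.

Yes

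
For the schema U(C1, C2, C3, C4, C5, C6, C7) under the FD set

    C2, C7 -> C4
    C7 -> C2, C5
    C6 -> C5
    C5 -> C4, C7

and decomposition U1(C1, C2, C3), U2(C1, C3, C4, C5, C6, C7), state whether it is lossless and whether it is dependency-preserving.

lossy and not dependency-preserving

Lossless test: (C1, C3)⁺ = {C1, C3}, which is a superkey of neither fragment — lossy.
Dependency preservation: the restricted closure of {C7} across the fragments never reaches {C2, C5}, so C7 → C2, C5 cannot be enforced without a join — not preserved.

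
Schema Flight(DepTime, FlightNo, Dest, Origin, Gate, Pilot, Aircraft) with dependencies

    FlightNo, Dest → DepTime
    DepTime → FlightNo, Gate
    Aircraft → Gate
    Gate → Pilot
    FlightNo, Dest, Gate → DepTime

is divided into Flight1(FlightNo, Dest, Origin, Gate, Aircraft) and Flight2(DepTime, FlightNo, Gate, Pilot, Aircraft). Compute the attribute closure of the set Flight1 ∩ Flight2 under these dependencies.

FlightNo, Gate, Pilot, Aircraft

Flight1 ∩ Flight2 = {FlightNo, Gate, Aircraft}.
Gate → Pilot applies, adding Pilot
Closure: {FlightNo, Gate, Pilot, Aircraft}.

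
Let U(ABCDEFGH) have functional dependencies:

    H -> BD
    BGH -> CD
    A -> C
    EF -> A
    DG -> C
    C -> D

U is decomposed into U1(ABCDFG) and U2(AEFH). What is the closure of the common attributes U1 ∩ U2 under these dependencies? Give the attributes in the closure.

U1 ∩ U2 = {AF}.
A → C applies, adding C
C → D applies, adding D
Closure: {ACDF}.

ACDF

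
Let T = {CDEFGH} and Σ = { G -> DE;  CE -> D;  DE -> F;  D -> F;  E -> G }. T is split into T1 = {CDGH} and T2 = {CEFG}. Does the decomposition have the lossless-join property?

Yes

Common attributes: T1 ∩ T2 = {CG}.
Closure of {CG}: G → DE applies, adding DE; DE → F applies, adding F. So (CG)⁺ = {CDEFG}.
This closure contains every attribute of T2, so T1 ∩ T2 → T2. The join is lossless.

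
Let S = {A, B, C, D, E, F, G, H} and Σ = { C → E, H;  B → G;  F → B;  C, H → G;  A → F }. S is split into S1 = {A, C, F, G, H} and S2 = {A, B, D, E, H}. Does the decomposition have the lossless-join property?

No

Common attributes: S1 ∩ S2 = {A, H}.
Closure of {A, H}: A → F applies, adding F; F → B applies, adding B; B → G applies, adding G. So (A, H)⁺ = {A, B, F, G, H}.
The closure contains neither all of S1 = {A, C, F, G, H} nor all of S2 = {A, B, D, E, H}, so the common attributes are not a superkey of either fragment. The join is lossy.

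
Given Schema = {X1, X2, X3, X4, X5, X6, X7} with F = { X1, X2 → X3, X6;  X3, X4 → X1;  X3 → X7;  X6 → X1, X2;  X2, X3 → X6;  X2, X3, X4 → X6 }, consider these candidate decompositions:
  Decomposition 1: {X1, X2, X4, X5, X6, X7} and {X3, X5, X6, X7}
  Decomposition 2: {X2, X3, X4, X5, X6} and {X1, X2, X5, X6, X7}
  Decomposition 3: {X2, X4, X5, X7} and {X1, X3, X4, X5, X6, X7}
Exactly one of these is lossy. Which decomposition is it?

Decomposition 1: common = {X5, X6, X7}, closure = {X1, X2, X3, X5, X6, X7} → lossless.
Decomposition 2: common = {X2, X5, X6}, closure = {X1, X2, X3, X5, X6, X7} → lossless.
Decomposition 3: common = {X4, X5, X7}, closure = {X4, X5, X7} → lossy.

Decomposition 3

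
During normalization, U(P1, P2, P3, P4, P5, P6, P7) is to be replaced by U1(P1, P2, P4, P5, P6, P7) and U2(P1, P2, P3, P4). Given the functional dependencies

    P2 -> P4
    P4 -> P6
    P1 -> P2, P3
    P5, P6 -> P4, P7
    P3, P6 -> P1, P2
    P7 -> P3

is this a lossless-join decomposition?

Yes

Common attributes: U1 ∩ U2 = {P1, P2, P4}.
Closure of {P1, P2, P4}: P4 → P6 applies, adding P6; P1 → P2, P3 applies, adding P3. So (P1, P2, P4)⁺ = {P1, P2, P3, P4, P6}.
This closure contains every attribute of U2, so U1 ∩ U2 → U2. The join is lossless.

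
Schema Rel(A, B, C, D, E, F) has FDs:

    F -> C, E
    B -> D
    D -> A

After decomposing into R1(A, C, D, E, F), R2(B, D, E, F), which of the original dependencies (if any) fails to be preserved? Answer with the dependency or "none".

none

F → C, E lies within R1.
B → D lies within R2.
D → A lies within R1.
Every dependency is enforceable on the fragments, so the decomposition is dependency-preserving.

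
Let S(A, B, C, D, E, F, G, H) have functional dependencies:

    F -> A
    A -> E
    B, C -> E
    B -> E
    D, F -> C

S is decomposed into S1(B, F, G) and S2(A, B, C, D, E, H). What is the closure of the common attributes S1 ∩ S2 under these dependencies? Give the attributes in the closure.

S1 ∩ S2 = {B}.
B → E applies, adding E
Closure: {B, E}.

B, E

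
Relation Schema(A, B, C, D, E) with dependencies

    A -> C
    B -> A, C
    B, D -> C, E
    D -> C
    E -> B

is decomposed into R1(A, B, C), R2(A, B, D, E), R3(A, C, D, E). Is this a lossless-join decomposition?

Yes

Chase test. Columns are A, B, C, D, E; row i has aⱼ where attribute j ∈ Ri, else bᵢⱼ.
Initial tableau (one row per fragment):
  row 1: a1 a2 a3 b14 b15
  row 2: a1 a2 b23 a4 a5
  row 3: a1 b32 a3 a4 a5
Rows 1 and 2 agree on A; apply A→C and equate their C entries.
Rows 2 and 3 agree on E; apply E→B and equate their B entries.
Row 2 is now all distinguished symbols — the join is lossless.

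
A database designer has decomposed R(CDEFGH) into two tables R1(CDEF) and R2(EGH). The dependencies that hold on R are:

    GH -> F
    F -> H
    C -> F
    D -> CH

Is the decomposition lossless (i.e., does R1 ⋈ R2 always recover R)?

No

Common attributes: R1 ∩ R2 = {E}.
No dependency enlarges {E}, so (E)⁺ = {E}.
The closure contains neither all of R1 = {CDEF} nor all of R2 = {EGH}, so the common attributes are not a superkey of either fragment. The join is lossy.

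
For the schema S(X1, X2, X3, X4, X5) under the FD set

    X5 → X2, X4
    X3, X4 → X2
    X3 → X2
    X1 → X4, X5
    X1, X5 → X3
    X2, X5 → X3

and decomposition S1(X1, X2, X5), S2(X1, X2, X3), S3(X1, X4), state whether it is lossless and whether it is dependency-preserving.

Lossless test (chase): Rows 1 and 2 agree on X1; apply X1→X4, X5 and equate their X4, X5 entries. Rows 1 and 3 agree on X1; apply X1→X4, X5 and equate their X4, X5 entries. Rows 1 and 2 agree on X1, X5; apply X1, X5→X3 and equate their X3 entries. Rows 1 and 3 agree on X1, X5; apply X1, X5→X3 and equate their X3 entries. Rows 1 and 3 agree on X5; apply X5→X2, X4 and equate their X2, X4 entries. Row 1 is now all distinguished symbols — the join is lossless.
Dependency preservation: the restricted closure of {X5} across the fragments never reaches {X2, X4}, so X5 → X2, X4 cannot be enforced without a join — not preserved.

lossless but not dependency-preserving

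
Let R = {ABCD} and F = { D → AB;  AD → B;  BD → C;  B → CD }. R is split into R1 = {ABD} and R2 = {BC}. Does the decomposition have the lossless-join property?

Yes

Common attributes: R1 ∩ R2 = {B}.
Closure of {B}: B → CD applies, adding CD; D → AB applies, adding A. So (B)⁺ = {ABCD}.
This closure contains every attribute of R1, so R1 ∩ R2 → R1. The join is lossless.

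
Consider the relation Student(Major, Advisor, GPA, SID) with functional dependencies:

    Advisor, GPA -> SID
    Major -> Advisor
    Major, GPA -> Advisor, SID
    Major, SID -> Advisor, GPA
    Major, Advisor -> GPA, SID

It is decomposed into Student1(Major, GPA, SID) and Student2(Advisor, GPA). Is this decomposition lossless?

Common attributes: Student1 ∩ Student2 = {GPA}.
No dependency enlarges {GPA}, so (GPA)⁺ = {GPA}.
The closure contains neither all of Student1 = {Major, GPA, SID} nor all of Student2 = {Advisor, GPA}, so the common attributes are not a superkey of either fragment. The join is lossy.

No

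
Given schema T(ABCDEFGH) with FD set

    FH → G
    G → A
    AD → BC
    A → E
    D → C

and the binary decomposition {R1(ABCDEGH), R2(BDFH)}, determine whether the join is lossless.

Common attributes: R1 ∩ R2 = {BDH}.
Closure of {BDH}: D → C applies, adding C. So (BDH)⁺ = {BCDH}.
The closure contains neither all of R1 = {ABCDEGH} nor all of R2 = {BDFH}, so the common attributes are not a superkey of either fragment. The join is lossy.

No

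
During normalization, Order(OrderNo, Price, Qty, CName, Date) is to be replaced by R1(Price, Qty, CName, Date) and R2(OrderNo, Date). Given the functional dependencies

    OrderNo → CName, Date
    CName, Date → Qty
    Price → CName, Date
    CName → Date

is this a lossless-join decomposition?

No

Common attributes: R1 ∩ R2 = {Date}.
No dependency enlarges {Date}, so (Date)⁺ = {Date}.
The closure contains neither all of R1 = {Price, Qty, CName, Date} nor all of R2 = {OrderNo, Date}, so the common attributes are not a superkey of either fragment. The join is lossy.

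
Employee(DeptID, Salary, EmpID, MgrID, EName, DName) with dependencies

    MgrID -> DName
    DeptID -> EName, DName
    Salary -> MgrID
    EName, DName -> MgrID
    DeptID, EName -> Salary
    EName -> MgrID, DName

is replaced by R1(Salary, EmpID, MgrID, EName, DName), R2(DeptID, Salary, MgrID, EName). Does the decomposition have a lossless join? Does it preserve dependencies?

lossy but dependency-preserving

Lossless test: (Salary, MgrID, EName)⁺ = {Salary, MgrID, EName, DName}, which is a superkey of neither fragment — lossy.
Dependency preservation: DeptID → EName, DName is not contained in any single fragment, but the restricted closure of its left-hand side across the fragments still reaches the right-hand side; the remaining FDs each lie inside some fragment. All dependencies are preserved.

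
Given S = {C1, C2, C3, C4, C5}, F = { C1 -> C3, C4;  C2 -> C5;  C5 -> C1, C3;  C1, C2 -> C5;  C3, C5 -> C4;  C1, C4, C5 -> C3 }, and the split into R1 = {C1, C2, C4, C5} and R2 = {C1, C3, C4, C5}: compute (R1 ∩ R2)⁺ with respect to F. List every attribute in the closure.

C1, C3, C4, C5

R1 ∩ R2 = {C1, C4, C5}.
C1 → C3, C4 applies, adding C3
Closure: {C1, C3, C4, C5}.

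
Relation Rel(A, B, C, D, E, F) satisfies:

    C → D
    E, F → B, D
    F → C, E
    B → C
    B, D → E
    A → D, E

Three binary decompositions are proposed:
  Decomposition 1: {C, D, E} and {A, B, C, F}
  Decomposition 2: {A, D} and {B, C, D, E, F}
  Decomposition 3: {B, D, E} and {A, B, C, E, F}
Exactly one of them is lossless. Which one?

Decomposition 1: common = {C}, closure = {C, D} → lossy.
Decomposition 2: common = {D}, closure = {D} → lossy.
Decomposition 3: common = {B, E}, closure = {B, C, D, E} → lossless.

Decomposition 3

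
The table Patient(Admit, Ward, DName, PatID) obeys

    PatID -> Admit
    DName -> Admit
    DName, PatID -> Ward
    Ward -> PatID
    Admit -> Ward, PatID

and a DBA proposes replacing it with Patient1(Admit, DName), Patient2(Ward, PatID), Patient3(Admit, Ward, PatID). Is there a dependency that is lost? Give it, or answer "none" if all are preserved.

none

PatID → Admit lies within Patient3.
DName → Admit lies within Patient1.
DName, PatID → Ward: restricted closure across fragments reaches Ward.
Ward → PatID lies within Patient2.
Admit → Ward, PatID lies within Patient3.
Every dependency is enforceable on the fragments, so the decomposition is dependency-preserving.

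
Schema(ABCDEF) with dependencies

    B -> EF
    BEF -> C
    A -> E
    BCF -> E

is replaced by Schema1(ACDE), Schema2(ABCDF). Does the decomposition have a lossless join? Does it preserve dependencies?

lossless but not dependency-preserving

Lossless test: (ACD)⁺ = {ACDE}, which contains all of one fragment — lossless.
Dependency preservation: the restricted closure of {B} across the fragments never reaches {EF}, so B → EF cannot be enforced without a join — not preserved.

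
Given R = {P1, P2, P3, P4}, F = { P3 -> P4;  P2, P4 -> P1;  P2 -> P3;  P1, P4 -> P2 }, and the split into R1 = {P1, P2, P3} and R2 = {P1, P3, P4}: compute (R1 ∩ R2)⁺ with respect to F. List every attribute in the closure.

P1, P2, P3, P4

R1 ∩ R2 = {P1, P3}.
P3 → P4 applies, adding P4
P1, P4 → P2 applies, adding P2
Closure: {P1, P2, P3, P4}.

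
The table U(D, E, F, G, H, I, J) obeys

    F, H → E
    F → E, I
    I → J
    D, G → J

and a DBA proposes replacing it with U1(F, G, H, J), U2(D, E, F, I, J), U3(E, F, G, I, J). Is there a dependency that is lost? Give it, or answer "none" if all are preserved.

D, G → J

Check D, G → J: no single fragment contains all of {D, G, J}, and the restricted closure of {D, G} across the fragments never reaches {J}.
F, H → E is preserved.
F → E, I is preserved.
I → J is preserved.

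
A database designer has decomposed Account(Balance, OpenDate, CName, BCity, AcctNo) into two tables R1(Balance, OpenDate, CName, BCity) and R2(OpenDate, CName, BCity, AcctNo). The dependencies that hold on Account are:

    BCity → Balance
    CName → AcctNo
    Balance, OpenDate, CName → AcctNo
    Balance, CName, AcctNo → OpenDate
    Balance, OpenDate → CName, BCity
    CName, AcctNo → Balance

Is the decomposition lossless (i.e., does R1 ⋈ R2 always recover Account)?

Common attributes: R1 ∩ R2 = {OpenDate, CName, BCity}.
Closure of {OpenDate, CName, BCity}: BCity → Balance applies, adding Balance; CName → AcctNo applies, adding AcctNo. So (OpenDate, CName, BCity)⁺ = {Balance, OpenDate, CName, BCity, AcctNo}.
This closure contains every attribute of R1, so R1 ∩ R2 → R1. The join is lossless.

Yes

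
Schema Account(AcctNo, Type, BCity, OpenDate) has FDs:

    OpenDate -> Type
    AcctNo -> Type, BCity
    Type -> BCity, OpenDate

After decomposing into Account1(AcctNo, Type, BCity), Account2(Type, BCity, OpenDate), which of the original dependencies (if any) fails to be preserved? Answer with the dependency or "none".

OpenDate → Type lies within Account2.
AcctNo → Type, BCity lies within Account1.
Type → BCity, OpenDate lies within Account2.
Every dependency is enforceable on the fragments, so the decomposition is dependency-preserving.

none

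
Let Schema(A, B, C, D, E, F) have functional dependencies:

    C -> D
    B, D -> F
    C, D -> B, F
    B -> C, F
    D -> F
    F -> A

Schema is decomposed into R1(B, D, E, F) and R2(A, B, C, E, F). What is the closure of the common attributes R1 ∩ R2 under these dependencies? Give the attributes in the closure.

R1 ∩ R2 = {B, E, F}.
B → C, F applies, adding C
F → A applies, adding A
C → D applies, adding D
Closure: {A, B, C, D, E, F}.

A, B, C, D, E, F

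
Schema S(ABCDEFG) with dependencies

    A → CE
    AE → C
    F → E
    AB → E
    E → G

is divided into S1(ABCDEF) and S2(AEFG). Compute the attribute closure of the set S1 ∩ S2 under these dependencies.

ACEFG

S1 ∩ S2 = {AEF}.
A → CE applies, adding C
E → G applies, adding G
Closure: {ACEFG}.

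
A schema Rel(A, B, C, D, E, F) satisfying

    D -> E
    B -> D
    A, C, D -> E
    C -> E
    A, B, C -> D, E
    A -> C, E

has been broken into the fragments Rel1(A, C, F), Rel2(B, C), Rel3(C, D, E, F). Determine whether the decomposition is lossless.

Chase test. Columns are A, B, C, D, E, F; row i has aⱼ where attribute j ∈ Reli, else bᵢⱼ.
Initial tableau (one row per fragment):
  row 1: a1 b12 a3 b14 b15 a6
  row 2: b21 a2 a3 b24 b25 b26
  row 3: b31 b32 a3 a4 a5 a6
Rows 1 and 2 agree on C; apply C→E and equate their E entries.
Rows 1 and 3 agree on C; apply C→E and equate their E entries.
No row becomes fully distinguished — the join is lossy.

No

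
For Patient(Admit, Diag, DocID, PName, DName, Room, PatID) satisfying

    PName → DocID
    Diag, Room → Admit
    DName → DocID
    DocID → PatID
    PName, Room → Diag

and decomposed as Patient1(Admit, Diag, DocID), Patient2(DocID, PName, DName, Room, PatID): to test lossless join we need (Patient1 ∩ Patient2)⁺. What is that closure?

Patient1 ∩ Patient2 = {DocID}.
DocID → PatID applies, adding PatID
Closure: {DocID, PatID}.

DocID, PatID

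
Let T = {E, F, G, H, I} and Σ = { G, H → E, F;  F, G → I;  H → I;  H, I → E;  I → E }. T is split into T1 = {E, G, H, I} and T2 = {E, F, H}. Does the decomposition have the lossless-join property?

No

Common attributes: T1 ∩ T2 = {E, H}.
Closure of {E, H}: H → I applies, adding I. So (E, H)⁺ = {E, H, I}.
The closure contains neither all of T1 = {E, G, H, I} nor all of T2 = {E, F, H}, so the common attributes are not a superkey of either fragment. The join is lossy.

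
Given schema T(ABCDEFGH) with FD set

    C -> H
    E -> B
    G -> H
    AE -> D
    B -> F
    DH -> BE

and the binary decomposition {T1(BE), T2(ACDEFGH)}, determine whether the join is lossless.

Common attributes: T1 ∩ T2 = {E}.
Closure of {E}: E → B applies, adding B; B → F applies, adding F. So (E)⁺ = {BEF}.
This closure contains every attribute of T1, so T1 ∩ T2 → T1. The join is lossless.

Yes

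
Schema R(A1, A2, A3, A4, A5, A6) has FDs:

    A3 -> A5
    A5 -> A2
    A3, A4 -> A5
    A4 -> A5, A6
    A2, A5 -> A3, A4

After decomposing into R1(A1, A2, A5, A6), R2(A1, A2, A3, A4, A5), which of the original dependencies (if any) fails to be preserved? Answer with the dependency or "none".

none

A3 → A5 lies within R2.
A5 → A2 lies within R1.
A3, A4 → A5 lies within R2.
A4 → A5, A6: restricted closure across fragments reaches A5, A6.
A2, A5 → A3, A4 lies within R2.
Every dependency is enforceable on the fragments, so the decomposition is dependency-preserving.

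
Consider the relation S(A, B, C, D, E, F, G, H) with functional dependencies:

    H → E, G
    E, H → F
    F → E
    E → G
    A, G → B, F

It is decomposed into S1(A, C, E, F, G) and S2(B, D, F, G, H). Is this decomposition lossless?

No

Common attributes: S1 ∩ S2 = {F, G}.
Closure of {F, G}: F → E applies, adding E. So (F, G)⁺ = {E, F, G}.
The closure contains neither all of S1 = {A, C, E, F, G} nor all of S2 = {B, D, F, G, H}, so the common attributes are not a superkey of either fragment. The join is lossy.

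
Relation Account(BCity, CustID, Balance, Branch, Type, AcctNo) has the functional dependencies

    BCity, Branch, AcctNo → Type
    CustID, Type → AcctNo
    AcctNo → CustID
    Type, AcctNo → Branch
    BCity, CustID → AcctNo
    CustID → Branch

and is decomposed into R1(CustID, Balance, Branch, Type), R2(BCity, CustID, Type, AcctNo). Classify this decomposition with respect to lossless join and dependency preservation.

Lossless test: (CustID, Type)⁺ = {CustID, Branch, Type, AcctNo}, which is a superkey of neither fragment — lossy.
Dependency preservation: BCity, Branch, AcctNo → Type; Type, AcctNo → Branch are not contained in any single fragment, but the restricted closure of each left-hand side across the fragments still reaches the right-hand side; the remaining FDs each lie inside some fragment. All dependencies are preserved.

lossy but dependency-preserving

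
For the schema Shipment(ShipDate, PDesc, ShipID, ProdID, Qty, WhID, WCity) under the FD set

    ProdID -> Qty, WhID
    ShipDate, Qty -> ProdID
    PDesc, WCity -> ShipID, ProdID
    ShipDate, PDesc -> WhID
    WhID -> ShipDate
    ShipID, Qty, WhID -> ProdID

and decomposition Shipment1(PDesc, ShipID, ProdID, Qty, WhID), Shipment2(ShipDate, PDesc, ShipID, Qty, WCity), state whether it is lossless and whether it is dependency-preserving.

lossy and not dependency-preserving

Lossless test: (PDesc, ShipID, Qty)⁺ = {PDesc, ShipID, Qty}, which is a superkey of neither fragment — lossy.
Dependency preservation: the restricted closure of {ShipDate, Qty} across the fragments never reaches {ProdID}, so ShipDate, Qty → ProdID cannot be enforced without a join — not preserved.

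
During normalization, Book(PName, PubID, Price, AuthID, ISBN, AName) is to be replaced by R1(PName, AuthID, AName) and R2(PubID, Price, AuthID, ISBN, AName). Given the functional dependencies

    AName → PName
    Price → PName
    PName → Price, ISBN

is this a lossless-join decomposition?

Yes

Common attributes: R1 ∩ R2 = {AuthID, AName}.
Closure of {AuthID, AName}: AName → PName applies, adding PName; PName → Price, ISBN applies, adding Price, ISBN. So (AuthID, AName)⁺ = {PName, Price, AuthID, ISBN, AName}.
This closure contains every attribute of R1, so R1 ∩ R2 → R1. The join is lossless.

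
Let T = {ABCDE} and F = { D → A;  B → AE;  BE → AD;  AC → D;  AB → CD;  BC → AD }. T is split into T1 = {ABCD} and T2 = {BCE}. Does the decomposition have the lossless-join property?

Yes

Common attributes: T1 ∩ T2 = {BC}.
Closure of {BC}: B → AE applies, adding AE; BE → AD applies, adding D. So (BC)⁺ = {ABCDE}.
This closure contains every attribute of T1, so T1 ∩ T2 → T1. The join is lossless.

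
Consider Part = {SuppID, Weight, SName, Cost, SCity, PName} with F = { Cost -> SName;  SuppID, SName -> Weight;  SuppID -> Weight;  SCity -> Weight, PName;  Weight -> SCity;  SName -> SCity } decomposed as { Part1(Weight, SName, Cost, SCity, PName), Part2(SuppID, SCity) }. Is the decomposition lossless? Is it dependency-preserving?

lossy but dependency-preserving

Lossless test: (SCity)⁺ = {Weight, SCity, PName}, which is a superkey of neither fragment — lossy.
Dependency preservation: SuppID, SName → Weight; SuppID → Weight are not contained in any single fragment, but the restricted closure of each left-hand side across the fragments still reaches the right-hand side; the remaining FDs each lie inside some fragment. All dependencies are preserved.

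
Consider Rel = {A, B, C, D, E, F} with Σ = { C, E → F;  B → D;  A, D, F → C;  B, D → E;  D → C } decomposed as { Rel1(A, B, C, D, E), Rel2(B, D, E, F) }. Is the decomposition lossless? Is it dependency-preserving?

lossless but not dependency-preserving

Lossless test: (B, D, E)⁺ = {B, C, D, E, F}, which contains all of one fragment — lossless.
Dependency preservation: the restricted closure of {C, E} across the fragments never reaches {F}, so C, E → F cannot be enforced without a join — not preserved.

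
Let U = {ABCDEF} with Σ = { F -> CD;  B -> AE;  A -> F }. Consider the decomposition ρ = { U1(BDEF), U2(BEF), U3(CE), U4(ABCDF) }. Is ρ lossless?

Chase test. Columns are ABCDEF; row i has aⱼ where attribute j ∈ Ui, else bᵢⱼ.
Initial tableau (one row per fragment):
  row 1: b11 a2 b13 a4 a5 a6
  row 2: b21 a2 b23 b24 a5 a6
  row 3: b31 b32 a3 b34 a5 b36
  row 4: a1 a2 a3 a4 b45 a6
Rows 1 and 2 agree on F; apply F→CD and equate their CD entries.
Rows 1 and 4 agree on F; apply F→CD and equate their CD entries.
Rows 1 and 2 agree on B; apply B→AE and equate their AE entries.
Rows 1 and 4 agree on B; apply B→AE and equate their AE entries.
Row 1 is now all distinguished symbols — the join is lossless.

Yes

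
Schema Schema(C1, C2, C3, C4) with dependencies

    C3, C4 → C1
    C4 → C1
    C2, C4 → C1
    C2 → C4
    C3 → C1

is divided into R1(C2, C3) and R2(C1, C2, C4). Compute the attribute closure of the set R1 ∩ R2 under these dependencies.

C1, C2, C4

R1 ∩ R2 = {C2}.
C2 → C4 applies, adding C4
C4 → C1 applies, adding C1
Closure: {C1, C2, C4}.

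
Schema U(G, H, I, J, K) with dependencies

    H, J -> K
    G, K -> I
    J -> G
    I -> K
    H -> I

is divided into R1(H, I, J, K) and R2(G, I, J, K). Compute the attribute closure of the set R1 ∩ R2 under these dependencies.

G, I, J, K

R1 ∩ R2 = {I, J, K}.
J → G applies, adding G
Closure: {G, I, J, K}.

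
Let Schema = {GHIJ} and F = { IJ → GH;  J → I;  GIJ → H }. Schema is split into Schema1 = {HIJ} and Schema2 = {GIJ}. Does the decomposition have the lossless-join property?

Yes

Common attributes: Schema1 ∩ Schema2 = {IJ}.
Closure of {IJ}: IJ → GH applies, adding GH. So (IJ)⁺ = {GHIJ}.
This closure contains every attribute of Schema1, so Schema1 ∩ Schema2 → Schema1. The join is lossless.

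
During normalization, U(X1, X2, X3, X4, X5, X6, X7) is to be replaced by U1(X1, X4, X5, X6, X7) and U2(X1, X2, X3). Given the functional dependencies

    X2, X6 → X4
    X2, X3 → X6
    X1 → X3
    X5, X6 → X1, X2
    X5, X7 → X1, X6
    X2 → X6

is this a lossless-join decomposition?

Common attributes: U1 ∩ U2 = {X1}.
Closure of {X1}: X1 → X3 applies, adding X3. So (X1)⁺ = {X1, X3}.
The closure contains neither all of U1 = {X1, X4, X5, X6, X7} nor all of U2 = {X1, X2, X3}, so the common attributes are not a superkey of either fragment. The join is lossy.

No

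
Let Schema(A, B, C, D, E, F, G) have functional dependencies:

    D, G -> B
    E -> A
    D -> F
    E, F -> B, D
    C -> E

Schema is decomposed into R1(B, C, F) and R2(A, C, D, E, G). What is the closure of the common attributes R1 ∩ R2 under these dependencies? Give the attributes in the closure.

R1 ∩ R2 = {C}.
C → E applies, adding E
E → A applies, adding A
Closure: {A, C, E}.

A, C, E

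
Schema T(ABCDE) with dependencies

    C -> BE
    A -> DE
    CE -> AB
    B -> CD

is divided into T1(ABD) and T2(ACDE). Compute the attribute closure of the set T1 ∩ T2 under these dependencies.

T1 ∩ T2 = {AD}.
A → DE applies, adding E
Closure: {ADE}.

ADE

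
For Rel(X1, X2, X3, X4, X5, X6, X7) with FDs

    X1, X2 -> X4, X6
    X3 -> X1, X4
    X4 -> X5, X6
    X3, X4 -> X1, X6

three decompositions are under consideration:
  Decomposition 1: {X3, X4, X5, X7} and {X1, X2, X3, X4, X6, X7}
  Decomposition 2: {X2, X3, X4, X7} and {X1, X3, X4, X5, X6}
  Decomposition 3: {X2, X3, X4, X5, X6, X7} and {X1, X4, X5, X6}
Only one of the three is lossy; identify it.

Decomposition 3

Decomposition 1: common = {X3, X4, X7}, closure = {X1, X3, X4, X5, X6, X7} → lossless.
Decomposition 2: common = {X3, X4}, closure = {X1, X3, X4, X5, X6} → lossless.
Decomposition 3: common = {X4, X5, X6}, closure = {X4, X5, X6} → lossy.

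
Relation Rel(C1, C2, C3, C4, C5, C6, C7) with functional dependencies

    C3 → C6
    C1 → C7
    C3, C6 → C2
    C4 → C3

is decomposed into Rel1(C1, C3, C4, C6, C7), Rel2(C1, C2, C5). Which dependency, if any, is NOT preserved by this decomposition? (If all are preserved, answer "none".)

Check C3, C6 → C2: no single fragment contains all of {C2, C3, C6}, and the restricted closure of {C3, C6} across the fragments never reaches {C2}.
C3 → C6 is preserved.
C1 → C7 is preserved.
C4 → C3 is preserved.

C3, C6 → C2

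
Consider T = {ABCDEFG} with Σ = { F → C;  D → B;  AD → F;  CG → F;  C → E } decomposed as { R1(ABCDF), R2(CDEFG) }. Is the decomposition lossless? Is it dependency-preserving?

lossy but dependency-preserving

Lossless test: (CDF)⁺ = {BCDEF}, which is a superkey of neither fragment — lossy.
Dependency preservation: every FD's attributes lie within a single fragment, so each can be enforced locally — preserved.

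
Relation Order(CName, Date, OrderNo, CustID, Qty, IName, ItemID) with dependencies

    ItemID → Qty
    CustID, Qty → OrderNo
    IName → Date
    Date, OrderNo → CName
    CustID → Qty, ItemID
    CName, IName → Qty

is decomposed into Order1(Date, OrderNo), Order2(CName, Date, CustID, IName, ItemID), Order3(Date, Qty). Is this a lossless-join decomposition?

Chase test. Columns are CName, Date, OrderNo, CustID, Qty, IName, ItemID; row i has aⱼ where attribute j ∈ Orderi, else bᵢⱼ.
Initial tableau (one row per fragment):
  row 1: b11 a2 a3 b14 b15 b16 b17
  row 2: a1 a2 b23 a4 b25 a6 a7
  row 3: b31 a2 b33 b34 a5 b36 b37
No row becomes fully distinguished — the join is lossy.

No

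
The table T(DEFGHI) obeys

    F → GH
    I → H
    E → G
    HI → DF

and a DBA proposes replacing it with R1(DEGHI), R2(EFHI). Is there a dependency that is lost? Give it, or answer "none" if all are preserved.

F → GH

Check F → GH: no single fragment contains all of {FGH}, and the restricted closure of {F} across the fragments never reaches {GH}.
I → H is preserved.
E → G is preserved.
HI → DF is preserved.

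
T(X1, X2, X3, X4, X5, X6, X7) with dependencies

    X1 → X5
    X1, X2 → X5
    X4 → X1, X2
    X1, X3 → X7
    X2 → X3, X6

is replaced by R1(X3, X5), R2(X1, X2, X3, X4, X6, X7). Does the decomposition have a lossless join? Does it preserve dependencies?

Lossless test: (X3)⁺ = {X3}, which is a superkey of neither fragment — lossy.
Dependency preservation: the restricted closure of {X1} across the fragments never reaches {X5}, so X1 → X5 cannot be enforced without a join — not preserved.

lossy and not dependency-preserving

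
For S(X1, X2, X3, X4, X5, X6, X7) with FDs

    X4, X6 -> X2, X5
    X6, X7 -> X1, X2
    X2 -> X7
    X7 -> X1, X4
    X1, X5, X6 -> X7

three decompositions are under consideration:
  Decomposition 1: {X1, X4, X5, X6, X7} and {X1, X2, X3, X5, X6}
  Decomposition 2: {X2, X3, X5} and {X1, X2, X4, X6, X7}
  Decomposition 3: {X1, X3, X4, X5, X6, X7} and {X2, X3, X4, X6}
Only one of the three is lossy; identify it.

Decomposition 1: common = {X1, X5, X6}, closure = {X1, X2, X4, X5, X6, X7} → lossless.
Decomposition 2: common = {X2}, closure = {X1, X2, X4, X7} → lossy.
Decomposition 3: common = {X3, X4, X6}, closure = {X1, X2, X3, X4, X5, X6, X7} → lossless.

Decomposition 2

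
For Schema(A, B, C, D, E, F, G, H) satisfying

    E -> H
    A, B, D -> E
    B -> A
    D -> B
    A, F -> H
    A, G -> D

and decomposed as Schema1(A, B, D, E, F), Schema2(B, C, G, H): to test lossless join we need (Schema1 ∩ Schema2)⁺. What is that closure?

A, B

Schema1 ∩ Schema2 = {B}.
B → A applies, adding A
Closure: {A, B}.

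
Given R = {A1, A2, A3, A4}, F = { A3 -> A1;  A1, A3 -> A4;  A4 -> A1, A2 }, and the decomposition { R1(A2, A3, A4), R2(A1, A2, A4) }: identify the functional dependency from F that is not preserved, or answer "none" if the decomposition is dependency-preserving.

none

A3 → A1: restricted closure across fragments reaches A1.
A1, A3 → A4: restricted closure across fragments reaches A4.
A4 → A1, A2 lies within R2.
Every dependency is enforceable on the fragments, so the decomposition is dependency-preserving.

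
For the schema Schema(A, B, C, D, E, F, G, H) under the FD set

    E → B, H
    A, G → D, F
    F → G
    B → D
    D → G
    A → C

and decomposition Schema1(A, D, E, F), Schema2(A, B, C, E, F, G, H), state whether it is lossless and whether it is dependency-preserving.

Lossless test: (A, E, F)⁺ = {A, B, C, D, E, F, G, H}, which contains all of one fragment — lossless.
Dependency preservation: the restricted closure of {B} across the fragments never reaches {D}, so B → D cannot be enforced without a join — not preserved.

lossless but not dependency-preserving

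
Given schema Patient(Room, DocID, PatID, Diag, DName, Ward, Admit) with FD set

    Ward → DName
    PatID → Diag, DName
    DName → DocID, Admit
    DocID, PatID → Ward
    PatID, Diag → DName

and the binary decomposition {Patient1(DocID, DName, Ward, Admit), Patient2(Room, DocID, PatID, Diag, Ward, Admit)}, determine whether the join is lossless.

Common attributes: Patient1 ∩ Patient2 = {DocID, Ward, Admit}.
Closure of {DocID, Ward, Admit}: Ward → DName applies, adding DName. So (DocID, Ward, Admit)⁺ = {DocID, DName, Ward, Admit}.
This closure contains every attribute of Patient1, so Patient1 ∩ Patient2 → Patient1. The join is lossless.

Yes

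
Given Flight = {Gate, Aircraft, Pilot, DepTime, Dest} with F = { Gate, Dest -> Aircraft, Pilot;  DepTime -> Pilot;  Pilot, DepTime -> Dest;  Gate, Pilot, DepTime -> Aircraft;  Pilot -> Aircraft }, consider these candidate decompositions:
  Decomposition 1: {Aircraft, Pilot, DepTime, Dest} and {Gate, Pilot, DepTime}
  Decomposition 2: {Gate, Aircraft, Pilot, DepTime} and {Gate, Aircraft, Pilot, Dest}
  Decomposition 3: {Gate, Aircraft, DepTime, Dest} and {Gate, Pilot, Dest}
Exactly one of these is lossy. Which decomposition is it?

Decomposition 2

Decomposition 1: common = {Pilot, DepTime}, closure = {Aircraft, Pilot, DepTime, Dest} → lossless.
Decomposition 2: common = {Gate, Aircraft, Pilot}, closure = {Gate, Aircraft, Pilot} → lossy.
Decomposition 3: common = {Gate, Dest}, closure = {Gate, Aircraft, Pilot, Dest} → lossless.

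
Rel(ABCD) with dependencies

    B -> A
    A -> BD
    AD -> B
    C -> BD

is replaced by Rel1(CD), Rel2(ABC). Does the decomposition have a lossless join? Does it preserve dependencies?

Lossless test: (C)⁺ = {ABCD}, which contains all of one fragment — lossless.
Dependency preservation: the restricted closure of {A} across the fragments never reaches {BD}, so A → BD cannot be enforced without a join — not preserved.

lossless but not dependency-preserving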